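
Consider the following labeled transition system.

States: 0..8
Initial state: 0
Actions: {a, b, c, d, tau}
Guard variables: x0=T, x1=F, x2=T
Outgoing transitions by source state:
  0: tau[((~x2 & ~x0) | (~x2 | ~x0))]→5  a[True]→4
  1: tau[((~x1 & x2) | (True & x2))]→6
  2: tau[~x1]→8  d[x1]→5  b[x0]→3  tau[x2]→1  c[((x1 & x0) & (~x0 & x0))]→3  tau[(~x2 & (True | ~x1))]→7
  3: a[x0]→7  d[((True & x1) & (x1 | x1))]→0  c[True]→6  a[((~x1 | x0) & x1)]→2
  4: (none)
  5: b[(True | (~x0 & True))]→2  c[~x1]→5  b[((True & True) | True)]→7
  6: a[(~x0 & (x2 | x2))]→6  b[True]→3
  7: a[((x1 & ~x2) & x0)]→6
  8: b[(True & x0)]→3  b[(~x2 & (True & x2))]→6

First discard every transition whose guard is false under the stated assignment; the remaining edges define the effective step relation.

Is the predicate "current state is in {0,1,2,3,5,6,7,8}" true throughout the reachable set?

Inv-set: {0,1,2,3,5,6,7,8}
R = {0,4}
  0: safe
  4: outside
witness against invariant: a → 4

Answer: INVARIANT VIOLATED at state 4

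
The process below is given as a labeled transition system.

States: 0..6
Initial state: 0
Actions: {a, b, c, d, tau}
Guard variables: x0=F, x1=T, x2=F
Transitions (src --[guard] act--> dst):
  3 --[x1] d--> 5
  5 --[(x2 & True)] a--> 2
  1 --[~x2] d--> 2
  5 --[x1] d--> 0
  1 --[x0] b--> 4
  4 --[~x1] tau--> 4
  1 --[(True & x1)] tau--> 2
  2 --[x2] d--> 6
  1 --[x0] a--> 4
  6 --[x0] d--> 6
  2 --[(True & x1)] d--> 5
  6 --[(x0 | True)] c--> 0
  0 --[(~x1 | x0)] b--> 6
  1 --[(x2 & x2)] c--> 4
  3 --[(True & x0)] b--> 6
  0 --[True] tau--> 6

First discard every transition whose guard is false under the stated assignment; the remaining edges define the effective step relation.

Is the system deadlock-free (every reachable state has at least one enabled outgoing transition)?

Answer: DEADLOCK-FREE

Trace:
Reachable = {0,6}
  0: tau→6  [1 out]
  6: c→0  [1 out]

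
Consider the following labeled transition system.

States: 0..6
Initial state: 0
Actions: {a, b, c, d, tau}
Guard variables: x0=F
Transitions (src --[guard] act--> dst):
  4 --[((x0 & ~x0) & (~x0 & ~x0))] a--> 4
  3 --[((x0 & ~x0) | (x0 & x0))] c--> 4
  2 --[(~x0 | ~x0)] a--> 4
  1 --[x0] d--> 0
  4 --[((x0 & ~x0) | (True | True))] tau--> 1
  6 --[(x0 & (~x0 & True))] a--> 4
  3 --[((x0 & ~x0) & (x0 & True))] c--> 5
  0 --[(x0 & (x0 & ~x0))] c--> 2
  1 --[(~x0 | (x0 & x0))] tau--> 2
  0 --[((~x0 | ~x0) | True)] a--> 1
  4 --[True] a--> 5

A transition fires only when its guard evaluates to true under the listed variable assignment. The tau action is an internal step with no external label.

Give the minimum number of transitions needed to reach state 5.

BFS to 5:
  L0 = {0}
  L1 = {1}
  L2 = {2}
  L3 = {4}
  L4 = {5}
depth(5)=4, e.g. a·tau·a·a

Answer: 4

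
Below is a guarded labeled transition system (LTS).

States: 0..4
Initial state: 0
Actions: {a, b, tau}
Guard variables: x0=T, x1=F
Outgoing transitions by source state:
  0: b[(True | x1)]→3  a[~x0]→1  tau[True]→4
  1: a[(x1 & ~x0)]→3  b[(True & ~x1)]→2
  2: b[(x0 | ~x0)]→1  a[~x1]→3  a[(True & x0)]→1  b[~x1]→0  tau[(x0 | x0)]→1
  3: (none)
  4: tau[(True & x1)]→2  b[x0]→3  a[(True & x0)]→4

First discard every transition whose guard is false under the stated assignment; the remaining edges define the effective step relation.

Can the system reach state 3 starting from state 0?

Answer: REACHABLE

Trace:
10 transition(s) survive guard evaluation.
L0 = {0}
L1 = {3,4}  cumulative {0,3,4}
Reach set: {0,3,4}
Path to 3: b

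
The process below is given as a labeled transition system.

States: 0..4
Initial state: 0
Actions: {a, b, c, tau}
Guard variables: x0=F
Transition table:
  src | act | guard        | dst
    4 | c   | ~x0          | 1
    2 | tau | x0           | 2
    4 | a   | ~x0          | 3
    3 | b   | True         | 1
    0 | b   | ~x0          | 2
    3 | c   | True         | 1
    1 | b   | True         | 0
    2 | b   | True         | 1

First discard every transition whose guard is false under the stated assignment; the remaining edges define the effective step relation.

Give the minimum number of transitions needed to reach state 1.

BFS to 1:
  depth 0: {0}
  depth 1: {2}
  depth 2: {1}
depth(1)=2, e.g. b·b

Answer: 2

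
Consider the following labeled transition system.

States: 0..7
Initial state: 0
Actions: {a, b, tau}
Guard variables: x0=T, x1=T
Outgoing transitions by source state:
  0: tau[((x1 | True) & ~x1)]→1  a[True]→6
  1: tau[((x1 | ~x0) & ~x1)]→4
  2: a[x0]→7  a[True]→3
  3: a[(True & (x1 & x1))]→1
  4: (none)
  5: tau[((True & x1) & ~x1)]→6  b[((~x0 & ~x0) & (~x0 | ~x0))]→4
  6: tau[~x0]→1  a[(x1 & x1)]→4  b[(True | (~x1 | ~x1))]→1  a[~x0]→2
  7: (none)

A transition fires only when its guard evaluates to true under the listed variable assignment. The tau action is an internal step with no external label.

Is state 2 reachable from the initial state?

6 transition(s) survive guard evaluation.
depth 0: {0}
depth 1: {6}  now seen {0,6}
depth 2: {1,4}  now seen {0,1,4,6}
Reach set: {0,1,4,6}

Answer: UNREACHABLE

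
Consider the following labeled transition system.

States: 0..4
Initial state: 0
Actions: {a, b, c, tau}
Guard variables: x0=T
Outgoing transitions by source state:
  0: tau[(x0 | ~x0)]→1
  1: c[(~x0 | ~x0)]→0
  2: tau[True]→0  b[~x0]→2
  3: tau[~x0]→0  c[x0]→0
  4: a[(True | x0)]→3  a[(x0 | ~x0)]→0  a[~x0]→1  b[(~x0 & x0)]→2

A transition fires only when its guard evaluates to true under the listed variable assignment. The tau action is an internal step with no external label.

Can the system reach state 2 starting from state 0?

Answer: UNREACHABLE

Working:
Guard filter leaves 5 enabled edge(s).
L0 = {0}
L1 = {1}  total {0,1}
R = {0,1}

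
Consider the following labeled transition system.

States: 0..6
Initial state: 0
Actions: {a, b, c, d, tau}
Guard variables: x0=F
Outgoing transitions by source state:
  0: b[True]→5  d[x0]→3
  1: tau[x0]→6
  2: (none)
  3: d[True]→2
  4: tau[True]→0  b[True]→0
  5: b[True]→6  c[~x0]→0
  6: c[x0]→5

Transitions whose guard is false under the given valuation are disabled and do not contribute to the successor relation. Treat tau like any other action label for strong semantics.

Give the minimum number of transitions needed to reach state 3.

Breadth-first toward 3:
  depth 0: {0}
  depth 1: {5}
  depth 2: {6}
3 never appears.

Answer: UNREACHABLE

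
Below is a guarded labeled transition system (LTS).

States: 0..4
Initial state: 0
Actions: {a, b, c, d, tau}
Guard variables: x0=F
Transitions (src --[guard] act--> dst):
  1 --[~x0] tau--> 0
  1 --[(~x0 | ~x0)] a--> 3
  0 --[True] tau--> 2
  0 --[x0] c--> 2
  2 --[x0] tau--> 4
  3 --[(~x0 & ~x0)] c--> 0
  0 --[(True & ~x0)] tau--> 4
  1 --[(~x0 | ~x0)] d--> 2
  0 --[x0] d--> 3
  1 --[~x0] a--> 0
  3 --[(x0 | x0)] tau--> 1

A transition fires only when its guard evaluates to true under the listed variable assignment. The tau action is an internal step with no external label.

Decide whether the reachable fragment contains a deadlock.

R = {0,2,4}
  0: tau→2  tau→4  [deg 2]
  2: ∅  [no exit]
  4: ∅  [no exit]
witness 2: tau

Answer: DEADLOCK at state 2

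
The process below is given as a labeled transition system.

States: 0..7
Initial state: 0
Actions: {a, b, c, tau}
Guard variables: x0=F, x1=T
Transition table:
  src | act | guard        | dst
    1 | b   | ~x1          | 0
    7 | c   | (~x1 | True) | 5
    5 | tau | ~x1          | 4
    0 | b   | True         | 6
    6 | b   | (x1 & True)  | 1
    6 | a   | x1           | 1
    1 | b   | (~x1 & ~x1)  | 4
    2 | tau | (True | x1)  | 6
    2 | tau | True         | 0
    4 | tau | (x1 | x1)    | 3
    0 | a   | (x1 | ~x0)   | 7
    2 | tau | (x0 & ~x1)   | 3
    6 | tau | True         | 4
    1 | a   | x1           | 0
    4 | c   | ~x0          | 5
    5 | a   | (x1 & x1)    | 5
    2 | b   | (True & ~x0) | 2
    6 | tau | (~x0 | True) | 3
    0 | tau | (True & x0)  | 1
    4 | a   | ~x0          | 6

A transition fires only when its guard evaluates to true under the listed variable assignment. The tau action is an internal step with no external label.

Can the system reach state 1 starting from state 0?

Answer: REACHABLE

Analysis:
Guard filter leaves 15 enabled edge(s).
L0 = {0}
L1 = {6,7}  now seen {0,6,7}
L2 = {1,3,4,5}  now seen {0,1,3,4,5,6,7}
R = {0,1,3,4,5,6,7}
witness 1: b·b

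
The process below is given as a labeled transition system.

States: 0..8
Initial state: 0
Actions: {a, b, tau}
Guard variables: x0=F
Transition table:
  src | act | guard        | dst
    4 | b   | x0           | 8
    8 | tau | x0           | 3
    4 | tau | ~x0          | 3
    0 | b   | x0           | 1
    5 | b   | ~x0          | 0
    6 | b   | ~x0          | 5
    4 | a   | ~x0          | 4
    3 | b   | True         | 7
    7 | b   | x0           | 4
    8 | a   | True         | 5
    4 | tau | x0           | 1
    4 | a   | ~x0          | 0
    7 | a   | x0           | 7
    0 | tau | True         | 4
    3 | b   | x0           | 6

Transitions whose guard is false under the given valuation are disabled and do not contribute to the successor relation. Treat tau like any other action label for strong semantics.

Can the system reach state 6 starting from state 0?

8 transition(s) survive guard evaluation.
Layer 0: {0}
Layer 1: {4}  total {0,4}
Layer 2: {3}  total {0,3,4}
Layer 3: {7}  total {0,3,4,7}
R = {0,3,4,7}

Answer: UNREACHABLE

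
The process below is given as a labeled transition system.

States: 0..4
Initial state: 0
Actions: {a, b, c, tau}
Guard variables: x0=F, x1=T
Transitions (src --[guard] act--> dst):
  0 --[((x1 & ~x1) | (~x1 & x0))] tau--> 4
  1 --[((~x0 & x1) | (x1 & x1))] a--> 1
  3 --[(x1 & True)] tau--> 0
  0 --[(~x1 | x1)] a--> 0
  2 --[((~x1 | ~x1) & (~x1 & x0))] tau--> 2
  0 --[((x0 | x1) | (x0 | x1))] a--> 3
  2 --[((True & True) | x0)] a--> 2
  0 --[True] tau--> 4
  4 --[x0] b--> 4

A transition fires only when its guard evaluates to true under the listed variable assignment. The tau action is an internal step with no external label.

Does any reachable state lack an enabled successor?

Reachable = {0,3,4}
  0: a→0  a→3  tau→4  [3 out]
  3: tau→0  [1 out]
  4: ∅  [deadlock]
witness 4: tau

Answer: DEADLOCK at state 4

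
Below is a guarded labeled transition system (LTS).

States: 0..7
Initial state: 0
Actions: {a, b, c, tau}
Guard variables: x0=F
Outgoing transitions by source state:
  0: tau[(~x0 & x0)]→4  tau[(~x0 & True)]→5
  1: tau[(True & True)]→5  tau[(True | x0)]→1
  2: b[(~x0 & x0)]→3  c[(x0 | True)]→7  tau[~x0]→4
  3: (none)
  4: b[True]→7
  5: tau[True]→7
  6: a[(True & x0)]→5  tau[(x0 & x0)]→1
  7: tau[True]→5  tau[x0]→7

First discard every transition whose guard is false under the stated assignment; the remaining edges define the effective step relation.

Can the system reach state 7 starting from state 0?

Answer: REACHABLE

Working:
Guard filter leaves 8 enabled edge(s).
L0 = {0}
L1 = {5}  cumulative {0,5}
L2 = {7}  cumulative {0,5,7}
Reach set: {0,5,7}
trace reaching 7: tau·tau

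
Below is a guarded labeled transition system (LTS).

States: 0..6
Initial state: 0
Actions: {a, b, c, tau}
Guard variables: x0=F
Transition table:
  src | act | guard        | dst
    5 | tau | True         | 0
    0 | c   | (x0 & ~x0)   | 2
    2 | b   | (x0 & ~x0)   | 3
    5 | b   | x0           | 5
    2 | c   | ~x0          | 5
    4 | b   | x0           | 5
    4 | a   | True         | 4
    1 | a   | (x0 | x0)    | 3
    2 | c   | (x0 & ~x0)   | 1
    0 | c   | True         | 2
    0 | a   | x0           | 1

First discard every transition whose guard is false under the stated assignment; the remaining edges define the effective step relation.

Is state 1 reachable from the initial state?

Answer: UNREACHABLE

Trace:
4 transition(s) survive guard evaluation.
Layer 0: {0}
Layer 1: {2}  now seen {0,2}
Layer 2: {5}  now seen {0,2,5}
Reach set: {0,2,5}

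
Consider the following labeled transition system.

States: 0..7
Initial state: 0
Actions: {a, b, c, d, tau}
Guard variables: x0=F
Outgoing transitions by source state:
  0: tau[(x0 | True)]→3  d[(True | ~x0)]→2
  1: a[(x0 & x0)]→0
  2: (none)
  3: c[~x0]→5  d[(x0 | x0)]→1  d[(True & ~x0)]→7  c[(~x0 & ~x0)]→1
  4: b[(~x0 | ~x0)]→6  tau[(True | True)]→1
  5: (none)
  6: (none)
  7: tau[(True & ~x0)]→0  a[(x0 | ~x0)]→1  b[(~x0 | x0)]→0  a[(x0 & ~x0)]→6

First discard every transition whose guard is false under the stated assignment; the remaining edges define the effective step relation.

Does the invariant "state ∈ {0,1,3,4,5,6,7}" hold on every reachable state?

Answer: INVARIANT VIOLATED at state 2

Analysis:
Safe = {0,1,3,4,5,6,7}
R = {0,1,2,3,5,7}
  0: safe
  1: safe
  2: VIOLATES
  3: safe
  5: safe
  7: safe
counterexample path to 2: d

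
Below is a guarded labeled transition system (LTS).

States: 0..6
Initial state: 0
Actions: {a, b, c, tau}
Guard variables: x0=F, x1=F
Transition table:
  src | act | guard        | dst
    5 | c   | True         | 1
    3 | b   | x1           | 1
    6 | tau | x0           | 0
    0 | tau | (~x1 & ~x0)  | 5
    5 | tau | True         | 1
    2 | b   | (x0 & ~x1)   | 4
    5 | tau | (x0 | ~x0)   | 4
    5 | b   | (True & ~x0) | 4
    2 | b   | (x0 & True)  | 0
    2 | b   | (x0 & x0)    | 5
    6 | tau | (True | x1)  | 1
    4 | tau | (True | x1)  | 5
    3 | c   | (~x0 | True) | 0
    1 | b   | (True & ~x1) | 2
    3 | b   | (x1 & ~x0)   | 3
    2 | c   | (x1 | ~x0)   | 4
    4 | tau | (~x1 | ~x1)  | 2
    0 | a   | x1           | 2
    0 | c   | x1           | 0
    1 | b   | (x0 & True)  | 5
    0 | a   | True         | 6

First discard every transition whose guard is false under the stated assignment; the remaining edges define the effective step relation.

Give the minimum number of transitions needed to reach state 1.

BFS to 1:
  L0 = {0}
  L1 = {5,6}
  L2 = {1,4}
depth(1)=2, e.g. a·tau

Answer: 2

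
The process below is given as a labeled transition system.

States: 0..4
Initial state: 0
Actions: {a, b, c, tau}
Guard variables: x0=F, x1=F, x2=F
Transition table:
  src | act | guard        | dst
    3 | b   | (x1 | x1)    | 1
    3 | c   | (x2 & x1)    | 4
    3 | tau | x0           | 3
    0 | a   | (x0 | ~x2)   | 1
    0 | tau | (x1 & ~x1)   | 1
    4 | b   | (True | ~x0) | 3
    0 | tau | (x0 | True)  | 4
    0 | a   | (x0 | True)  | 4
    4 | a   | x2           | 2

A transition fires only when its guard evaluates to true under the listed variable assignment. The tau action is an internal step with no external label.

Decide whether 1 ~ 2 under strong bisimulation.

Answer: BISIMILAR

Working:
Refine partition for ~:
  π0 = {{0,1,2,3,4}}
  π1 = {{0},{1,2,3},{4}}
3 equivalence class(es) (converged in 2)
[1]={1,2,3}  [2]={1,2,3}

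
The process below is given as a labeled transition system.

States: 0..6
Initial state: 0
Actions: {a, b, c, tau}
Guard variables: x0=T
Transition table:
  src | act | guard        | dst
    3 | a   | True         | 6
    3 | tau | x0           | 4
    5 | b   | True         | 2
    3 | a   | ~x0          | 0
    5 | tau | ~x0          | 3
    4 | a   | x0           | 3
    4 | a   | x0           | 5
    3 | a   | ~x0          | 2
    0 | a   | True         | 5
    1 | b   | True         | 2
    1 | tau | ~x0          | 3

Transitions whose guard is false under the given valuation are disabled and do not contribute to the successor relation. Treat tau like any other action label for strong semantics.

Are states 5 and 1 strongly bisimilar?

Answer: BISIMILAR

Working:
Bisimulation quotient by refinement:
  P[0] = {{0,1,2,3,4,5,6}}
  P[1] = {{0,4},{1,5},{2,6},{3}}
  P[2] = {{0},{1,5},{2,6},{3},{4}}
5 equivalence class(es) (converged in 3)
class of 5: {1,5}; class of 1: {1,5}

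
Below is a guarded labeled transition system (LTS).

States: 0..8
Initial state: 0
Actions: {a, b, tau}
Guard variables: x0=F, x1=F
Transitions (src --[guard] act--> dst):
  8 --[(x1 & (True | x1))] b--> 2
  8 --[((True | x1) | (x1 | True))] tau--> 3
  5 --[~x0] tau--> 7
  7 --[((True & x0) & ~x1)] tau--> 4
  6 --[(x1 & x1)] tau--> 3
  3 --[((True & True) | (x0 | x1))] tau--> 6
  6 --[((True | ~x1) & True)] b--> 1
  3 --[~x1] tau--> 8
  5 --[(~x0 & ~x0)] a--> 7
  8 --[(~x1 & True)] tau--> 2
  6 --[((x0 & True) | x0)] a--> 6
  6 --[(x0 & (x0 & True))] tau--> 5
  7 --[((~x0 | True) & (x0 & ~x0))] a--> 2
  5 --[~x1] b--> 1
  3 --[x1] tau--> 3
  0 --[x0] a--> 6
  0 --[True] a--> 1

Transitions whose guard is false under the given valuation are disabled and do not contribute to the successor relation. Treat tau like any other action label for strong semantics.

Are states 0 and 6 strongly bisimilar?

Answer: NOT BISIMILAR

Trace:
Refine partition for ~:
  round 0: {{0,1,2,3,4,5,6,7,8}}
  round 1: {{0},{1,2,4,7},{3,8},{5},{6}}
  round 2: {{0},{1,2,4,7},{3},{5},{6},{8}}
stable after 3 split(s): 6 block(s)
[0]={0}  [6]={6}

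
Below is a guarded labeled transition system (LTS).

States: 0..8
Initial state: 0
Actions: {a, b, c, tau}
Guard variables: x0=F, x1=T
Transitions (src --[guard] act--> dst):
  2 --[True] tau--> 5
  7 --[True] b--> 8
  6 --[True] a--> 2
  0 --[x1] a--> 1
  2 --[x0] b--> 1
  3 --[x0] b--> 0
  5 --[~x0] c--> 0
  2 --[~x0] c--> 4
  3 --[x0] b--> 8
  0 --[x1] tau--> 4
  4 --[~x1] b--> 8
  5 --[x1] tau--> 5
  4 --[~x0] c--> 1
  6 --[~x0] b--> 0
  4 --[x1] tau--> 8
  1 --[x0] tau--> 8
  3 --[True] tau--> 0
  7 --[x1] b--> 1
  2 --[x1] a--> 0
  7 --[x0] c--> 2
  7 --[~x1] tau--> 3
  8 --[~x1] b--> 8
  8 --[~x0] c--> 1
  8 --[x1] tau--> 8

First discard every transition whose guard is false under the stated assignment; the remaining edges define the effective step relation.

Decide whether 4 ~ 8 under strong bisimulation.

Answer: BISIMILAR

Analysis:
Refine partition for ~:
  P[0] = {{0,1,2,3,4,5,6,7,8}}
  P[1] = {{0},{1},{2},{3},{4,5,8},{6},{7}}
  P[2] = {{0},{1},{2},{3},{4,8},{5},{6},{7}}
stable after 3 split(s): 8 block(s)
class of 4: {4,8}; class of 8: {4,8}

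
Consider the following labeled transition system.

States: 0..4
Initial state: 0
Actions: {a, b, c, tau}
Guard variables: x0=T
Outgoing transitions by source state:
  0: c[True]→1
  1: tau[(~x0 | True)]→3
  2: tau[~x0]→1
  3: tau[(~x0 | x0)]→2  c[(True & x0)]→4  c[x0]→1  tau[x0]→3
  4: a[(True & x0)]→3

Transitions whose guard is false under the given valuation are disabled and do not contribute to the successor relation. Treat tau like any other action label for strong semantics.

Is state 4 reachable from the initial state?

Guard filter leaves 7 enabled edge(s).
L0 = {0}
L1 = {1}  cumulative {0,1}
L2 = {3}  cumulative {0,1,3}
L3 = {2,4}  cumulative {0,1,2,3,4}
Reach set: {0,1,2,3,4}
trace reaching 4: c·tau·c

Answer: REACHABLE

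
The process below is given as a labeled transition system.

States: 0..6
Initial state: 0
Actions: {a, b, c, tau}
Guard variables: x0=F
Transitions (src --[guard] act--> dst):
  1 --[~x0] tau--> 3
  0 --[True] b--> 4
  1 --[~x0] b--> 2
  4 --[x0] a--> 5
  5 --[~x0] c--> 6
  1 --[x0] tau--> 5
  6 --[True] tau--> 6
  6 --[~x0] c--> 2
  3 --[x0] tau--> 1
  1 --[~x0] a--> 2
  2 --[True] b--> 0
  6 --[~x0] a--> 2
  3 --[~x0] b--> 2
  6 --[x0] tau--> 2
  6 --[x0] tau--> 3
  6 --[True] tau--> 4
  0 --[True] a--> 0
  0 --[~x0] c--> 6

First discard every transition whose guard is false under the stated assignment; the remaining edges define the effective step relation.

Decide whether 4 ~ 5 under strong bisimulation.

Compute ~ classes (split until stable):
  round 0: {{0,1,2,3,4,5,6}}
  round 1: {{0},{1},{2,3},{4},{5},{6}}
  round 2: {{0},{1},{2},{3},{4},{5},{6}}
Fixed point at round 3; 7 class(es).
class of 4: {4}; class of 5: {5}

Answer: NOT BISIMILAR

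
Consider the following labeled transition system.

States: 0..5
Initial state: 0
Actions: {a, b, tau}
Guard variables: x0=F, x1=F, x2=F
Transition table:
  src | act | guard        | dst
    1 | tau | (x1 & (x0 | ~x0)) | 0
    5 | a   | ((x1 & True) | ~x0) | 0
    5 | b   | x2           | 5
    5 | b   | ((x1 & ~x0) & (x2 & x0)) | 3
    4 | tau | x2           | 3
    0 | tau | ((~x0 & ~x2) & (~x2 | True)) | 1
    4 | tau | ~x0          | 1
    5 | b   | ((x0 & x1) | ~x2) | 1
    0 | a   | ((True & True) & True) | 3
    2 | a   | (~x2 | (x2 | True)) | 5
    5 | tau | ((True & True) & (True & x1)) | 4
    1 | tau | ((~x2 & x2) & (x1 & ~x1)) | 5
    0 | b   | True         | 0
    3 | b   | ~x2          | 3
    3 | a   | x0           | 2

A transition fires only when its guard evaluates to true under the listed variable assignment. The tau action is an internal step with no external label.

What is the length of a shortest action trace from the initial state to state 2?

Answer: UNREACHABLE

Working:
Layered search for 2:
  Layer 0: {0}
  Layer 1: {1,3}
2 never appears.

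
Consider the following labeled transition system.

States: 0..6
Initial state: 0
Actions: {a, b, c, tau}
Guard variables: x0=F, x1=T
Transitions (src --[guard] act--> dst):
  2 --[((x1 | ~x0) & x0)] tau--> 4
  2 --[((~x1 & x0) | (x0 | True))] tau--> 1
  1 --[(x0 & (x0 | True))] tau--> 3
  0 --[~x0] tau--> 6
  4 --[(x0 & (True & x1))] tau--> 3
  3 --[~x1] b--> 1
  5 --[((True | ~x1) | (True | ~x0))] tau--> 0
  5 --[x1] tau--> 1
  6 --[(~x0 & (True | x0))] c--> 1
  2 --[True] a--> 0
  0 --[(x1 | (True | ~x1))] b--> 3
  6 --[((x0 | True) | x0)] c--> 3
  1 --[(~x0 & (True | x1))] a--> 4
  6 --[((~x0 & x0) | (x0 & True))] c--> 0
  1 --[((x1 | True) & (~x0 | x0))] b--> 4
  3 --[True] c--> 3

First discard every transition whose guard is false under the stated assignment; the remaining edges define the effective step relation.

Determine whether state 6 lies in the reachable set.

Answer: REACHABLE

Working:
After dropping false guards: 11 live edges.
Layer 0: {0}
Layer 1: {3,6}  total {0,3,6}
Layer 2: {1}  total {0,1,3,6}
Layer 3: {4}  total {0,1,3,4,6}
Reachable = {0,1,3,4,6}
trace reaching 6: tau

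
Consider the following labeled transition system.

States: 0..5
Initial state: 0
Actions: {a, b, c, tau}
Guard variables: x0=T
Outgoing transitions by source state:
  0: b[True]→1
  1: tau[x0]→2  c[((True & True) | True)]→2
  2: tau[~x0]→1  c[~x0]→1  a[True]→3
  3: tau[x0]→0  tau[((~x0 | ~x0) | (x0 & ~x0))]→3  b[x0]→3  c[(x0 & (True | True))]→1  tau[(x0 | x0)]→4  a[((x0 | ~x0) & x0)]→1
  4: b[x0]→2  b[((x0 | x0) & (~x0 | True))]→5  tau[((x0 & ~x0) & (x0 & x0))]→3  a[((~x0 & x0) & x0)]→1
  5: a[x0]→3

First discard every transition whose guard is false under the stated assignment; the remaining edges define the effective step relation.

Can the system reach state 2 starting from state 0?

Answer: REACHABLE

Analysis:
Guard filter leaves 12 enabled edge(s).
Layer 0: {0}
Layer 1: {1}  cumulative {0,1}
Layer 2: {2}  cumulative {0,1,2}
Layer 3: {3}  cumulative {0,1,2,3}
Layer 4: {4}  cumulative {0,1,2,3,4}
Layer 5: {5}  cumulative {0,1,2,3,4,5}
Reachable = {0,1,2,3,4,5}
Path to 2: b·tau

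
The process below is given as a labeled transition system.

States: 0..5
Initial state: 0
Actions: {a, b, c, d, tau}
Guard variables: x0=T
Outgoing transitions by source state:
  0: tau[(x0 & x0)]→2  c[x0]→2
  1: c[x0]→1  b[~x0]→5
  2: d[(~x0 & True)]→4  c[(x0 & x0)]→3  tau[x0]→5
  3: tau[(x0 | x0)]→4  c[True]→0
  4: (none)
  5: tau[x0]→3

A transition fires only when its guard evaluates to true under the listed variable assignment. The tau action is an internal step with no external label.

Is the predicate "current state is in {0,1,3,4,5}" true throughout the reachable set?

Answer: INVARIANT VIOLATED at state 2

Working:
Safe = {0,1,3,4,5}
Reach set: {0,2,3,4,5}
  0: ok
  2: VIOLATES
  3: ok
  4: ok
  5: ok
witness against invariant: tau → 2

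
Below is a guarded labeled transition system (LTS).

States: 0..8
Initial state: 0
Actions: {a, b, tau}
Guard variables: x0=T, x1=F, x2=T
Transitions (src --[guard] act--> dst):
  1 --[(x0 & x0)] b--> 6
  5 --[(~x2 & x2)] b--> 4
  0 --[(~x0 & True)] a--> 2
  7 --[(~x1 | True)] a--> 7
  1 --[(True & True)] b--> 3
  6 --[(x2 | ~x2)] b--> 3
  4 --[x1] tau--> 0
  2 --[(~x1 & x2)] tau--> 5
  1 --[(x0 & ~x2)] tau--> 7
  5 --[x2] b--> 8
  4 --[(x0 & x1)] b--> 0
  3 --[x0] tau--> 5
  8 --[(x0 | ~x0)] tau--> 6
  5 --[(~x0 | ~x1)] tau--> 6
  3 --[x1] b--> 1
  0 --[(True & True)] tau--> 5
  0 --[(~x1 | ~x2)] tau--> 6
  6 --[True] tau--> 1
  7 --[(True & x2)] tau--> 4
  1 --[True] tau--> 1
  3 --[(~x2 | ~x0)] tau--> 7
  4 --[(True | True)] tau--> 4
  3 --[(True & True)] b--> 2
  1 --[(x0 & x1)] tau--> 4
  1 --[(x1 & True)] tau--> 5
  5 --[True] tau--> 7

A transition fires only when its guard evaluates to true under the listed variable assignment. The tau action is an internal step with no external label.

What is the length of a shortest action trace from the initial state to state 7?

Answer: 2

Analysis:
Layered search for 7:
  Layer 0: {0}
  Layer 1: {5,6}
  Layer 2: {1,3,7,8}
depth(7)=2, e.g. tau·tau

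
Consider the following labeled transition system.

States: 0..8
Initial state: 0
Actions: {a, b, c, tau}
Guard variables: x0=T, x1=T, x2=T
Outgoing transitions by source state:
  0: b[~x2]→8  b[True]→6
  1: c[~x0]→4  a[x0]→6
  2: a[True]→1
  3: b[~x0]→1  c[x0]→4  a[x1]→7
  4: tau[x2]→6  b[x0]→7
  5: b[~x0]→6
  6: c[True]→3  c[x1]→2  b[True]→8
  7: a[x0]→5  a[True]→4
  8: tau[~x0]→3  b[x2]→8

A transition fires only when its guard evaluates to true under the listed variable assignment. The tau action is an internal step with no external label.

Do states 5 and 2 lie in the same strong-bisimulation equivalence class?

Answer: NOT BISIMILAR

Trace:
Refine partition for ~:
  π0 = {{0,1,2,3,4,5,6,7,8}}
  π1 = {{0,8},{1,2,7},{3},{4},{5},{6}}
  π2 = {{0},{1},{2},{3},{4},{5},{6},{7},{8}}
stable after 3 split(s): 9 block(s)
[5]={5}  [2]={2}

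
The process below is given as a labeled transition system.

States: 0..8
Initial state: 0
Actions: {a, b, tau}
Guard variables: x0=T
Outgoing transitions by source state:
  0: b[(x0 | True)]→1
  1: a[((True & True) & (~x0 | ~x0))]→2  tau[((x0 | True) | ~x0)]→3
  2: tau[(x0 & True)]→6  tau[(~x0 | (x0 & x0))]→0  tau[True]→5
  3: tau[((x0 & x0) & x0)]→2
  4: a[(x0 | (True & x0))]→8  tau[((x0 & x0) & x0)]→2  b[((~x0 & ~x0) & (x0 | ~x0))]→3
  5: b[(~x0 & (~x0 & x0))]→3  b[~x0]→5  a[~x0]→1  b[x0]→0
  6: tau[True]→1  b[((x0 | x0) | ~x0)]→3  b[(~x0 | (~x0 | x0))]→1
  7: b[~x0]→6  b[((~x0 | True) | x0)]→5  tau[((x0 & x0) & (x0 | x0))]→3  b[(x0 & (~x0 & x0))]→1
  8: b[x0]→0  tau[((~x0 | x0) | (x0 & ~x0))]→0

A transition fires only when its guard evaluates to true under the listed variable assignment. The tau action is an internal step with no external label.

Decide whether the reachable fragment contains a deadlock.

R = {0,1,2,3,5,6}
  0: b→1  [1 out]
  1: tau→3  [1 out]
  2: tau→0  tau→5  tau→6  [3 out]
  3: tau→2  [1 out]
  5: b→0  [1 out]
  6: b→1  b→3  tau→1  [3 out]

Answer: DEADLOCK-FREE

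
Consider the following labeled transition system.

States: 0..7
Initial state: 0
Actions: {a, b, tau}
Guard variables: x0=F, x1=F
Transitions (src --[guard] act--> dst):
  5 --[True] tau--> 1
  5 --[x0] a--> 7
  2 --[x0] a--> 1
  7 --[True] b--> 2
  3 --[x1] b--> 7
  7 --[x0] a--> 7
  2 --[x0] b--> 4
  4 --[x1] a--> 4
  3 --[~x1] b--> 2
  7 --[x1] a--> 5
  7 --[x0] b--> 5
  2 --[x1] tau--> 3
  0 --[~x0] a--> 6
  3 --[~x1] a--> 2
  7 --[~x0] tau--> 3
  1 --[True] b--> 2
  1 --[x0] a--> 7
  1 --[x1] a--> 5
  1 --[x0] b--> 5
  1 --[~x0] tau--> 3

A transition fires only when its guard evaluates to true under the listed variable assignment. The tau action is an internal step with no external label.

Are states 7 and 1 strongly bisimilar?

Bisimulation quotient by refinement:
  π0 = {{0,1,2,3,4,5,6,7}}
  π1 = {{0},{1,7},{2,4,6},{3},{5}}
Fixed point at round 2; 5 class(es).
[7]={1,7}  [1]={1,7}

Answer: BISIMILAR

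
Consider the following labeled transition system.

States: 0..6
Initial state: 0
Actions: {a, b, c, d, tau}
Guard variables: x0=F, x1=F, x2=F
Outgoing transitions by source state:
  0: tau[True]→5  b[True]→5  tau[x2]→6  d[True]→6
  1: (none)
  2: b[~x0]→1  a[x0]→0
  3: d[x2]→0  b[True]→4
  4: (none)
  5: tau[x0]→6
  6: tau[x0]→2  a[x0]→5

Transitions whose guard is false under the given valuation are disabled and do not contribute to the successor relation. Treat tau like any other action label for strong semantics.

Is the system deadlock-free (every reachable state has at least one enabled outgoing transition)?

Answer: DEADLOCK at state 5

Analysis:
R = {0,5,6}
  0: b→5  d→6  tau→5  [deg 3]
  5: ∅  [deadlock]
  6: ∅  [deadlock]
trace reaching 5: tau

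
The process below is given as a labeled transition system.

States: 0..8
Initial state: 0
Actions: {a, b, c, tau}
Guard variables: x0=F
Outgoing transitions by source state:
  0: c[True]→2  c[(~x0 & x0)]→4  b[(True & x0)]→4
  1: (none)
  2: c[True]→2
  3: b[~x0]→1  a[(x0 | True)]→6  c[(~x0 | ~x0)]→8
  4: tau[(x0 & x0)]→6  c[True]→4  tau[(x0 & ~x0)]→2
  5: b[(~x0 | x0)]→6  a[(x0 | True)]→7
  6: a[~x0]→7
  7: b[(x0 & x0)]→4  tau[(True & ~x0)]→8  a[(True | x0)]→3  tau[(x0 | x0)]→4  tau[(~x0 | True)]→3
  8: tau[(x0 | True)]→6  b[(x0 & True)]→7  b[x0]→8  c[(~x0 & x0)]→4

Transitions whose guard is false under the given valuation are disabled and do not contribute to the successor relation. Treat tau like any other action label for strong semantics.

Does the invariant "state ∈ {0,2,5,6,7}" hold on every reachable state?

Answer: INVARIANT HOLDS

Analysis:
Safe = {0,2,5,6,7}
R = {0,2}
  0: safe
  2: safe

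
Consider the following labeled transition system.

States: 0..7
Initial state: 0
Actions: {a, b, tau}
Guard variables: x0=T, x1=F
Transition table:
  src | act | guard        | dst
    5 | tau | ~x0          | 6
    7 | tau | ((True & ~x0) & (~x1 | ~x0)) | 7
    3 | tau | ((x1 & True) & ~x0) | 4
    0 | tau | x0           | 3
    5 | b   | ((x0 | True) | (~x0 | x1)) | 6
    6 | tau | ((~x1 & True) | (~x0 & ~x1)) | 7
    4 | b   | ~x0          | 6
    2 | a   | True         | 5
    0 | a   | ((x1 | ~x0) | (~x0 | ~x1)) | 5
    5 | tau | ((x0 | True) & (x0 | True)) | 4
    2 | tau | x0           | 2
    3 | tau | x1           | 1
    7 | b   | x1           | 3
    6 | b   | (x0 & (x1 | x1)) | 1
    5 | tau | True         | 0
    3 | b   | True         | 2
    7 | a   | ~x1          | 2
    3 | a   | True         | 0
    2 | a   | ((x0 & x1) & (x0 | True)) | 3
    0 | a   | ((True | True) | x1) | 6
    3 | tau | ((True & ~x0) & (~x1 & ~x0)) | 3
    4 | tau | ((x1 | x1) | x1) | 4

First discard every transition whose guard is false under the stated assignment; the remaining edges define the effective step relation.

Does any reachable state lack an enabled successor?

Reachable = {0,2,3,4,5,6,7}
  0: a→5  a→6  tau→3  [deg 3]
  2: a→5  tau→2  [deg 2]
  3: a→0  b→2  [deg 2]
  4: ∅  [no exit]
  5: b→6  tau→0  tau→4  [deg 3]
  6: tau→7  [deg 1]
  7: a→2  [deg 1]
witness 4: a·tau

Answer: DEADLOCK at state 4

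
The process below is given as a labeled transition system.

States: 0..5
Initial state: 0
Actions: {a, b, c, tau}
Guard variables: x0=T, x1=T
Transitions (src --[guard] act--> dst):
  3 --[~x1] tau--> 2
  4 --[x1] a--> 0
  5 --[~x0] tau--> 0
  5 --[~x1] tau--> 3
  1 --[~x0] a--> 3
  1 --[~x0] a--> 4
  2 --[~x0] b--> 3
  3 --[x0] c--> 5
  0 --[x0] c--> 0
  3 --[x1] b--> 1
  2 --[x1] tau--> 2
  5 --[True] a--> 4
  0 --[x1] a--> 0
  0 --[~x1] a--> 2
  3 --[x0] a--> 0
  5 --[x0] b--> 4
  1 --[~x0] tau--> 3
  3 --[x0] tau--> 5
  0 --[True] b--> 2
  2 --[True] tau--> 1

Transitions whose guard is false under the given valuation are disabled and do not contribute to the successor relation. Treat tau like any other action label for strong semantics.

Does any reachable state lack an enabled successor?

R = {0,1,2}
  0: a→0  b→2  c→0  [3 out]
  1: ∅  [deadlock]
  2: tau→1  tau→2  [2 out]
witness 1: b·tau

Answer: DEADLOCK at state 1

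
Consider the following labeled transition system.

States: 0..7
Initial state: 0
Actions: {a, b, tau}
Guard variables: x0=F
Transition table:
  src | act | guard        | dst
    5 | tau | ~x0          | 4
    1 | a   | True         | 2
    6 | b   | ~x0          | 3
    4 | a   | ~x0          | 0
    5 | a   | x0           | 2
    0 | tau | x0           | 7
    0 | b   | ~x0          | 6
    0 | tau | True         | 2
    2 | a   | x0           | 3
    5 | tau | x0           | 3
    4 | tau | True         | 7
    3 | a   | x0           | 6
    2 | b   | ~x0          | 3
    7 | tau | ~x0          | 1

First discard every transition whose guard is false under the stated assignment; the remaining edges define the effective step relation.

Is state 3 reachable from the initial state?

Guard filter leaves 9 enabled edge(s).
Layer 0: {0}
Layer 1: {2,6}  cumulative {0,2,6}
Layer 2: {3}  cumulative {0,2,3,6}
Reachable = {0,2,3,6}
witness 3: b·b

Answer: REACHABLE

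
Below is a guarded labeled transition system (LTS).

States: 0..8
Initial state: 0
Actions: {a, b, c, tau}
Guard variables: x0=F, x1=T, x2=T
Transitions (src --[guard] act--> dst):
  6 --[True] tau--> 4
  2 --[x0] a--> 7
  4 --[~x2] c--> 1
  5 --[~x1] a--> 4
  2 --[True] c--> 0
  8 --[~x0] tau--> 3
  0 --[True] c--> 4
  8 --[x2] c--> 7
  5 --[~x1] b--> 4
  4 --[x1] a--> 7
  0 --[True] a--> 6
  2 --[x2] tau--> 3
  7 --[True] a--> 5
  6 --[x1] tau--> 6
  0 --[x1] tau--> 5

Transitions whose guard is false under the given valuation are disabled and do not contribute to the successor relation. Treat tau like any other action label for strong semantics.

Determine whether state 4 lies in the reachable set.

Answer: REACHABLE

Analysis:
Guard filter leaves 11 enabled edge(s).
depth 0: {0}
depth 1: {4,5,6}  total {0,4,5,6}
depth 2: {7}  total {0,4,5,6,7}
R = {0,4,5,6,7}
Path to 4: c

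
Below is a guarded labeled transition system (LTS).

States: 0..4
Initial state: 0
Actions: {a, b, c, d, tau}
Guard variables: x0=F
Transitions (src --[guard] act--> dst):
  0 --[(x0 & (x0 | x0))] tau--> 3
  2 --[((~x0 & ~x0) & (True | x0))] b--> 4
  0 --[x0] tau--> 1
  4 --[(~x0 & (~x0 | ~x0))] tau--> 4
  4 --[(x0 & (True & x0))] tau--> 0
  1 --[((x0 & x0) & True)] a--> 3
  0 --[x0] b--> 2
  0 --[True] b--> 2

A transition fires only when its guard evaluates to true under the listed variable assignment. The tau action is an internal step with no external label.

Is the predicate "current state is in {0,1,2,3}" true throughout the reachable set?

Safe = {0,1,2,3}
Reachable = {0,2,4}
  0: safe
  2: safe
  4: outside
witness against invariant: b·b → 4

Answer: INVARIANT VIOLATED at state 4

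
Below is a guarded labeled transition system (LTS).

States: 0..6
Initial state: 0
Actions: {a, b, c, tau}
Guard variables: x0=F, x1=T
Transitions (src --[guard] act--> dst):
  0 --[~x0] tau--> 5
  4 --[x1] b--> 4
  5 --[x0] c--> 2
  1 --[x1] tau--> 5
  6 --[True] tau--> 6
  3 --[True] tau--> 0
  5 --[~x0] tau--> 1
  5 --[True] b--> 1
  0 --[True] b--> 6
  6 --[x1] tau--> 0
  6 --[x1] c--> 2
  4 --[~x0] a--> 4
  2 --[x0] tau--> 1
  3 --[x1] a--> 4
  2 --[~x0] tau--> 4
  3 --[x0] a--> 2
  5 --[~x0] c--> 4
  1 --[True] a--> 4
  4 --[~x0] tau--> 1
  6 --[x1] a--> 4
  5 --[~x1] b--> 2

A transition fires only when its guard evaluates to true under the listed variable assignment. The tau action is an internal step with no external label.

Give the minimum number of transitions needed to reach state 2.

Breadth-first toward 2:
  depth 0: {0}
  depth 1: {5,6}
  depth 2: {1,2,4}
depth(2)=2, e.g. b·c

Answer: 2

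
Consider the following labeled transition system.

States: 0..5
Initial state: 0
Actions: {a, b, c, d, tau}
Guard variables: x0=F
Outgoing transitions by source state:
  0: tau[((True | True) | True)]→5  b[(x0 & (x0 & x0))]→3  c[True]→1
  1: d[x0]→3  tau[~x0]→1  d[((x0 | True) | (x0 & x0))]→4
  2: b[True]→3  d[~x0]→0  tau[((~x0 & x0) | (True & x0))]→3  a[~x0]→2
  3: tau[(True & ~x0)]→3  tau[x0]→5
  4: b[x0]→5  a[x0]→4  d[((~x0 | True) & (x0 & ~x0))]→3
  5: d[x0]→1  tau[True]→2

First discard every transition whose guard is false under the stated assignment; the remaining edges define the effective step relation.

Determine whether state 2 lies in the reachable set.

Answer: REACHABLE

Working:
9 transition(s) survive guard evaluation.
depth 0: {0}
depth 1: {1,5}  total {0,1,5}
depth 2: {2,4}  total {0,1,2,4,5}
depth 3: {3}  total {0,1,2,3,4,5}
Reachable = {0,1,2,3,4,5}
trace reaching 2: tau·tau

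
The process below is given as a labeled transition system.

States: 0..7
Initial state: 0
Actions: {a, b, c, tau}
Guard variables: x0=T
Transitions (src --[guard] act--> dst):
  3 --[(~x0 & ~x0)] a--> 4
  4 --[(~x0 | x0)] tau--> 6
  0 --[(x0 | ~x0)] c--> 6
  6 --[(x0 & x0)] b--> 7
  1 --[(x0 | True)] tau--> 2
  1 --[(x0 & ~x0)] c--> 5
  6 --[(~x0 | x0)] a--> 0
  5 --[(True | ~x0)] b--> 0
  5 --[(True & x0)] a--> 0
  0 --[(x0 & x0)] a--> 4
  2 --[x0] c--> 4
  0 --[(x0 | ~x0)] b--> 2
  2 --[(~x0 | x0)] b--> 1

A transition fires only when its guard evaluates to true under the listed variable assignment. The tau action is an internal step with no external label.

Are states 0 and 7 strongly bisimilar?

Answer: NOT BISIMILAR

Analysis:
Refine partition for ~:
  P[0] = {{0,1,2,3,4,5,6,7}}
  P[1] = {{0},{1,4},{2},{3,7},{5,6}}
  P[2] = {{0},{1},{2},{3,7},{4},{5},{6}}
stable after 3 split(s): 7 block(s)
class of 0: {0}; class of 7: {3,7}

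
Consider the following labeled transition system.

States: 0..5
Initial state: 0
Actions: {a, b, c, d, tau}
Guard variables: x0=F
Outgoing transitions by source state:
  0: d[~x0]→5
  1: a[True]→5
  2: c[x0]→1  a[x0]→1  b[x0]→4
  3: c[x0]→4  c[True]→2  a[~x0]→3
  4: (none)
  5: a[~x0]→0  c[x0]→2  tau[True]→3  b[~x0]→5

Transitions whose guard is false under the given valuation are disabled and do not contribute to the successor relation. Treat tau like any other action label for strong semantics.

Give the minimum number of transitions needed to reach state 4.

Layered search for 4:
  depth 0: {0}
  depth 1: {5}
  depth 2: {3}
  depth 3: {2}
4 never appears.

Answer: UNREACHABLE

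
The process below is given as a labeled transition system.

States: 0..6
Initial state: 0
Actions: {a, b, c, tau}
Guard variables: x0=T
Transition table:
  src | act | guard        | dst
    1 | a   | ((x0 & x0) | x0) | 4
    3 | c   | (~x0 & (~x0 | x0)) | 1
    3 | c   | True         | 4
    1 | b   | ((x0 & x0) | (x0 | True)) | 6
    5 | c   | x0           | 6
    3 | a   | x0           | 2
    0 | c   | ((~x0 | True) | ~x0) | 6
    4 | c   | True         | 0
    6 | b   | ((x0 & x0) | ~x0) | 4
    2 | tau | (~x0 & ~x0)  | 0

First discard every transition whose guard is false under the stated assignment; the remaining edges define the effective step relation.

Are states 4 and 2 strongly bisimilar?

Refine partition for ~:
  π0 = {{0,1,2,3,4,5,6}}
  π1 = {{0,4,5},{1},{2},{3},{6}}
  π2 = {{0,5},{1},{2},{3},{4},{6}}
Fixed point at round 3; 6 class(es).
[4]={4}  [2]={2}

Answer: NOT BISIMILAR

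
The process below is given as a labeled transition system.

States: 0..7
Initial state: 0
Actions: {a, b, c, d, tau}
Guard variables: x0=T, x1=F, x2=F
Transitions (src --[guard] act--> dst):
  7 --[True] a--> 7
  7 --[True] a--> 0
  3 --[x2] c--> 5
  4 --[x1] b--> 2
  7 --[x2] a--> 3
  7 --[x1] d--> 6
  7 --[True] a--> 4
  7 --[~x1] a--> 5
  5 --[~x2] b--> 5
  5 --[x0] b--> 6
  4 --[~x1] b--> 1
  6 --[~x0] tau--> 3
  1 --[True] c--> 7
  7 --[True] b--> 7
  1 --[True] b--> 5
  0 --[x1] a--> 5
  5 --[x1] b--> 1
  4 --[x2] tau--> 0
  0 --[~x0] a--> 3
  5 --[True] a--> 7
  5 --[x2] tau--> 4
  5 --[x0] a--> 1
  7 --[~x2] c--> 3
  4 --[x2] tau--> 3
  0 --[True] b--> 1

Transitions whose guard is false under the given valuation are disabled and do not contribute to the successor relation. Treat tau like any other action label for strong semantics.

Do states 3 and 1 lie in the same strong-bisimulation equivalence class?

Answer: NOT BISIMILAR

Trace:
Bisimulation quotient by refinement:
  π0 = {{0,1,2,3,4,5,6,7}}
  π1 = {{0,4},{1},{2,3,6},{5},{7}}
5 equivalence class(es) (converged in 2)
class of 3: {2,3,6}; class of 1: {1}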